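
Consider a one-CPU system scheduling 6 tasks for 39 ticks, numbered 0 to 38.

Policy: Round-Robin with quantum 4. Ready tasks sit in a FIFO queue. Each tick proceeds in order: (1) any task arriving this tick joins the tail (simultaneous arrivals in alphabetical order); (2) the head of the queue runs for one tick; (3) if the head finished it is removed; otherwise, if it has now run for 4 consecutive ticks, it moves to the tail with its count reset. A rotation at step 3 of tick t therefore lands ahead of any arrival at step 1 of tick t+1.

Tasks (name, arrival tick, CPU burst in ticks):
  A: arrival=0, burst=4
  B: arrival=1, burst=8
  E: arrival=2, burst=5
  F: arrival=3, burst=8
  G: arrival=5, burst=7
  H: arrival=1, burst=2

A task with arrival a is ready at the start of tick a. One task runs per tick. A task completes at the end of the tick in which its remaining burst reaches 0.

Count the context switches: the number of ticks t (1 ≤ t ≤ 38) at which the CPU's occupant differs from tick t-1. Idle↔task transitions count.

t=0: queue=[A] q_used=0 → run A
t=1: queue=[A,B,H] q_used=1 → run A
t=2: queue=[A,B,H,E] q_used=2 → run A
t=3: queue=[A,B,H,E,F] q_used=3 → run A
t=4: queue=[B,H,E,F] q_used=0 → run B
t=5: queue=[B,H,E,F,G] q_used=1 → run B
t=6: queue=[B,H,E,F,G] q_used=2 → run B
t=7: queue=[B,H,E,F,G] q_used=3 → run B
t=8: queue=[H,E,F,G,B] q_used=0 → run H
t=9: queue=[H,E,F,G,B] q_used=1 → run H
t=10: queue=[E,F,G,B] q_used=0 → run E
t=11: queue=[E,F,G,B] q_used=1 → run E
t=12: queue=[E,F,G,B] q_used=2 → run E
t=13: queue=[E,F,G,B] q_used=3 → run E
t=14: queue=[F,G,B,E] q_used=0 → run F
t=15: queue=[F,G,B,E] q_used=1 → run F
t=16: queue=[F,G,B,E] q_used=2 → run F
t=17: queue=[F,G,B,E] q_used=3 → run F
t=18: queue=[G,B,E,F] q_used=0 → run G
t=19: queue=[G,B,E,F] q_used=1 → run G
t=20: queue=[G,B,E,F] q_used=2 → run G
t=21: queue=[G,B,E,F] q_used=3 → run G
t=22: queue=[B,E,F,G] q_used=0 → run B
t=23: queue=[B,E,F,G] q_used=1 → run B
t=24: queue=[B,E,F,G] q_used=2 → run B
t=25: queue=[B,E,F,G] q_used=3 → run B
t=26: queue=[E,F,G] q_used=0 → run E
t=27: queue=[F,G] q_used=0 → run F
t=28: queue=[F,G] q_used=1 → run F
t=29: queue=[F,G] q_used=2 → run F
t=30: queue=[F,G] q_used=3 → run F
t=31: queue=[G] q_used=0 → run G
t=32: queue=[G] q_used=1 → run G
t=33: queue=[G] q_used=2 → run G
t=34: (idle)
t=35: (idle)
t=36: (idle)
t=37: (idle)
t=38: (idle)

context switches = 10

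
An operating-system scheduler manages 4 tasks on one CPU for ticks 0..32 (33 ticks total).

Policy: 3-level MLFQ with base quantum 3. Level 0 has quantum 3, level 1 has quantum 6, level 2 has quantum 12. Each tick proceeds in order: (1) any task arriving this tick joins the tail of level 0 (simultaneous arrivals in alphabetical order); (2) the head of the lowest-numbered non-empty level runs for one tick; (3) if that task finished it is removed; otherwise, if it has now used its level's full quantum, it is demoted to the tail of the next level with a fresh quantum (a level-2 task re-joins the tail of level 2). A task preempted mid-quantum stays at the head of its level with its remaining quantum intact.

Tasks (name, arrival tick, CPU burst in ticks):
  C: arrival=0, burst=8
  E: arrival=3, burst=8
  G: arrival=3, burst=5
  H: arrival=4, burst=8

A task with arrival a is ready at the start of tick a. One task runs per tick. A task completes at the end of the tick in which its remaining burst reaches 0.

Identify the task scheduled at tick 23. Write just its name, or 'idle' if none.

t=0: L0/L1/L2 = C/-/- → run C
t=1: L0/L1/L2 = C/-/- → run C
t=2: L0/L1/L2 = C/-/- → run C
t=3: L0/L1/L2 = EG/C/- → run E
t=4: L0/L1/L2 = EGH/C/- → run E
t=5: L0/L1/L2 = EGH/C/- → run E
t=6: L0/L1/L2 = GH/CE/- → run G
t=7: L0/L1/L2 = GH/CE/- → run G
t=8: L0/L1/L2 = GH/CE/- → run G
t=9: L0/L1/L2 = H/CEG/- → run H
t=10: L0/L1/L2 = H/CEG/- → run H
t=11: L0/L1/L2 = H/CEG/- → run H
t=12: L0/L1/L2 = -/CEGH/- → run C
t=13: L0/L1/L2 = -/CEGH/- → run C
t=14: L0/L1/L2 = -/CEGH/- → run C
t=15: L0/L1/L2 = -/CEGH/- → run C
t=16: L0/L1/L2 = -/CEGH/- → run C
t=17: L0/L1/L2 = -/EGH/- → run E
t=18: L0/L1/L2 = -/EGH/- → run E
t=19: L0/L1/L2 = -/EGH/- → run E
t=20: L0/L1/L2 = -/EGH/- → run E
t=21: L0/L1/L2 = -/EGH/- → run E
t=22: L0/L1/L2 = -/GH/- → run G
t=23: L0/L1/L2 = -/GH/- → run G
t=24: L0/L1/L2 = -/H/- → run H
t=25: L0/L1/L2 = -/H/- → run H
t=26: L0/L1/L2 = -/H/- → run H
t=27: L0/L1/L2 = -/H/- → run H
t=28: L0/L1/L2 = -/H/- → run H
t=29: (idle)
t=30: (idle)
t=31: (idle)
t=32: (idle)

running at tick 23 = G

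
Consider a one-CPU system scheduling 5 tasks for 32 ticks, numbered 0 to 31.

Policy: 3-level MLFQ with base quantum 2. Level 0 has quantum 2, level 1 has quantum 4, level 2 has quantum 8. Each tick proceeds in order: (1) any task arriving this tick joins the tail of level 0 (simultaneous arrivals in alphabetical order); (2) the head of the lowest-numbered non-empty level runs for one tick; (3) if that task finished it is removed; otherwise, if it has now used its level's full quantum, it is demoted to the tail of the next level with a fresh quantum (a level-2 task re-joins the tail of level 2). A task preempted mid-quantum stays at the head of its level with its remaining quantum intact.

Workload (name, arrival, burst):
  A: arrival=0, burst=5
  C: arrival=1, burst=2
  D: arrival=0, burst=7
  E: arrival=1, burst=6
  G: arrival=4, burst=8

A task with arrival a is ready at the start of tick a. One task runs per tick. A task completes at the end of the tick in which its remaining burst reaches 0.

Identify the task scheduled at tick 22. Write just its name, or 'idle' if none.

running at tick 22 = G

t=0: L0/L1/L2 = AD/-/- → run A
t=1: L0/L1/L2 = ADCE/-/- → run A
t=2: L0/L1/L2 = DCE/A/- → run D
t=3: L0/L1/L2 = DCE/A/- → run D
t=4: L0/L1/L2 = CEG/AD/- → run C
t=5: L0/L1/L2 = CEG/AD/- → run C
t=6: L0/L1/L2 = EG/AD/- → run E
t=7: L0/L1/L2 = EG/AD/- → run E
t=8: L0/L1/L2 = G/ADE/- → run G
t=9: L0/L1/L2 = G/ADE/- → run G
t=10: L0/L1/L2 = -/ADEG/- → run A
t=11: L0/L1/L2 = -/ADEG/- → run A
t=12: L0/L1/L2 = -/ADEG/- → run A
t=13: L0/L1/L2 = -/DEG/- → run D
t=14: L0/L1/L2 = -/DEG/- → run D
t=15: L0/L1/L2 = -/DEG/- → run D
t=16: L0/L1/L2 = -/DEG/- → run D
t=17: L0/L1/L2 = -/EG/D → run E
t=18: L0/L1/L2 = -/EG/D → run E
t=19: L0/L1/L2 = -/EG/D → run E
t=20: L0/L1/L2 = -/EG/D → run E
t=21: L0/L1/L2 = -/G/D → run G
t=22: L0/L1/L2 = -/G/D → run G
t=23: L0/L1/L2 = -/G/D → run G
t=24: L0/L1/L2 = -/G/D → run G
t=25: L0/L1/L2 = -/-/DG → run D
t=26: L0/L1/L2 = -/-/G → run G
t=27: L0/L1/L2 = -/-/G → run G
t=28: (idle)
t=29: (idle)
t=30: (idle)
t=31: (idle)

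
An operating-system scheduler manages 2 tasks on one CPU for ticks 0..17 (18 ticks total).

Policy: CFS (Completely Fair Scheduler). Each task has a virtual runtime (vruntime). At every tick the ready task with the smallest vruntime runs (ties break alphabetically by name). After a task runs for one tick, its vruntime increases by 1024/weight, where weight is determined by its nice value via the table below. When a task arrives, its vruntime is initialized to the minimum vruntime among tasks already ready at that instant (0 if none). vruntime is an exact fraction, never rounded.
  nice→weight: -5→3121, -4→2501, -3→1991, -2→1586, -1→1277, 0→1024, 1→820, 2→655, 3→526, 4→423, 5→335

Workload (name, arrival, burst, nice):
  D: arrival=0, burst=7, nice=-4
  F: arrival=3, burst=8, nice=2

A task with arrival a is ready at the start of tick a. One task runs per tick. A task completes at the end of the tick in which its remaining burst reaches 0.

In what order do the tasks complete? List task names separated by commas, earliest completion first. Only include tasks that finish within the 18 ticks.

t=0: vr[D=0] → run D
t=1: vr[D=1024/2501] → run D
t=2: vr[D=2048/2501] → run D
t=3: vr[D=3072/2501 F=3072/2501] → run D
t=4: vr[D=4096/2501 F=3072/2501] → run F
t=5: vr[D=4096/2501 F=4573184/1638155] → run D
t=6: vr[D=5120/2501 F=4573184/1638155] → run D
t=7: vr[D=6144/2501 F=4573184/1638155] → run D
t=8: vr[F=4573184/1638155] → run F
t=9: vr[F=7134208/1638155] → run F
t=10: vr[F=9695232/1638155] → run F
t=11: vr[F=12256256/1638155] → run F
t=12: vr[F=2963456/327631] → run F
t=13: vr[F=17378304/1638155] → run F
t=14: vr[F=19939328/1638155] → run F
t=15: (idle)
t=16: (idle)
t=17: (idle)

completion order = D, F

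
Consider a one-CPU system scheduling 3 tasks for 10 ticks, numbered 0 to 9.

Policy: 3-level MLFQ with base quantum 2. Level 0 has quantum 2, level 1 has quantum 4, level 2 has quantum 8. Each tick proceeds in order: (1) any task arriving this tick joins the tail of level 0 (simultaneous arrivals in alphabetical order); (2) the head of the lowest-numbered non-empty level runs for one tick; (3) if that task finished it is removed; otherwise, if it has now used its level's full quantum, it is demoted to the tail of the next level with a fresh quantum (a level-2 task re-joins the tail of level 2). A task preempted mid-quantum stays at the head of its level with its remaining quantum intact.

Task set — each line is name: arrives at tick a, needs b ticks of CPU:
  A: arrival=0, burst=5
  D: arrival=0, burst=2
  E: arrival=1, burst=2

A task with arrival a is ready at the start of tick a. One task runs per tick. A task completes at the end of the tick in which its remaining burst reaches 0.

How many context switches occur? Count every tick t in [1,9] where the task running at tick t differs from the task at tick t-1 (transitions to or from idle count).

t=0: L0/L1/L2 = AD/-/- → run A
t=1: L0/L1/L2 = ADE/-/- → run A
t=2: L0/L1/L2 = DE/A/- → run D
t=3: L0/L1/L2 = DE/A/- → run D
t=4: L0/L1/L2 = E/A/- → run E
t=5: L0/L1/L2 = E/A/- → run E
t=6: L0/L1/L2 = -/A/- → run A
t=7: L0/L1/L2 = -/A/- → run A
t=8: L0/L1/L2 = -/A/- → run A
t=9: (idle)

context switches = 4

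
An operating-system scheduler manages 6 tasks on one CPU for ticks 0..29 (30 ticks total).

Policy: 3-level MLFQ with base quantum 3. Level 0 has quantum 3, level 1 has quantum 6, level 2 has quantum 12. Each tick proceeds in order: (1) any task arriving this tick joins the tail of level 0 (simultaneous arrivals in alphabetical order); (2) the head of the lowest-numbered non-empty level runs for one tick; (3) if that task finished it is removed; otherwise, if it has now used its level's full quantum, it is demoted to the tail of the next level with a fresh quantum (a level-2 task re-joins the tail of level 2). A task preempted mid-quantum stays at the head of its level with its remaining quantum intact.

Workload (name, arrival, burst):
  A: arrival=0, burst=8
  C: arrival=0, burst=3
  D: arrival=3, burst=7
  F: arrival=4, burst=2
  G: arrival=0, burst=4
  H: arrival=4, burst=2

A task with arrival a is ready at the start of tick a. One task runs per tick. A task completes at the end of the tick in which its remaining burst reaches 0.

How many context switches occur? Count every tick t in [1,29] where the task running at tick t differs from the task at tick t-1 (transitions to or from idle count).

context switches = 9

t=0: L0/L1/L2 = ACG/-/- → run A
t=1: L0/L1/L2 = ACG/-/- → run A
t=2: L0/L1/L2 = ACG/-/- → run A
t=3: L0/L1/L2 = CGD/A/- → run C
t=4: L0/L1/L2 = CGDFH/A/- → run C
t=5: L0/L1/L2 = CGDFH/A/- → run C
t=6: L0/L1/L2 = GDFH/A/- → run G
t=7: L0/L1/L2 = GDFH/A/- → run G
t=8: L0/L1/L2 = GDFH/A/- → run G
t=9: L0/L1/L2 = DFH/AG/- → run D
t=10: L0/L1/L2 = DFH/AG/- → run D
t=11: L0/L1/L2 = DFH/AG/- → run D
t=12: L0/L1/L2 = FH/AGD/- → run F
t=13: L0/L1/L2 = FH/AGD/- → run F
t=14: L0/L1/L2 = H/AGD/- → run H
t=15: L0/L1/L2 = H/AGD/- → run H
t=16: L0/L1/L2 = -/AGD/- → run A
t=17: L0/L1/L2 = -/AGD/- → run A
t=18: L0/L1/L2 = -/AGD/- → run A
t=19: L0/L1/L2 = -/AGD/- → run A
t=20: L0/L1/L2 = -/AGD/- → run A
t=21: L0/L1/L2 = -/GD/- → run G
t=22: L0/L1/L2 = -/D/- → run D
t=23: L0/L1/L2 = -/D/- → run D
t=24: L0/L1/L2 = -/D/- → run D
t=25: L0/L1/L2 = -/D/- → run D
t=26: (idle)
t=27: (idle)
t=28: (idle)
t=29: (idle)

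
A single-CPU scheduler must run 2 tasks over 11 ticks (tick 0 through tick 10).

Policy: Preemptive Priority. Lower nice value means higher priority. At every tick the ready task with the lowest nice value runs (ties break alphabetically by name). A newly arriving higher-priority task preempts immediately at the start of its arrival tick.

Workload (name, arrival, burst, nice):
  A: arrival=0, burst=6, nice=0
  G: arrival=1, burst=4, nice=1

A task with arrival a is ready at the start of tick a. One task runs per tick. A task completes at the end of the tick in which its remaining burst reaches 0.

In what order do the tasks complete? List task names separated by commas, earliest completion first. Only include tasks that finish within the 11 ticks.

completion order = A, G

t=0: ready={A} → run A
t=1: ready={A,G} → run A
t=2: ready={A,G} → run A
t=3: ready={A,G} → run A
t=4: ready={A,G} → run A
t=5: ready={A,G} → run A
t=6: ready={G} → run G
t=7: ready={G} → run G
t=8: ready={G} → run G
t=9: ready={G} → run G
t=10: (idle)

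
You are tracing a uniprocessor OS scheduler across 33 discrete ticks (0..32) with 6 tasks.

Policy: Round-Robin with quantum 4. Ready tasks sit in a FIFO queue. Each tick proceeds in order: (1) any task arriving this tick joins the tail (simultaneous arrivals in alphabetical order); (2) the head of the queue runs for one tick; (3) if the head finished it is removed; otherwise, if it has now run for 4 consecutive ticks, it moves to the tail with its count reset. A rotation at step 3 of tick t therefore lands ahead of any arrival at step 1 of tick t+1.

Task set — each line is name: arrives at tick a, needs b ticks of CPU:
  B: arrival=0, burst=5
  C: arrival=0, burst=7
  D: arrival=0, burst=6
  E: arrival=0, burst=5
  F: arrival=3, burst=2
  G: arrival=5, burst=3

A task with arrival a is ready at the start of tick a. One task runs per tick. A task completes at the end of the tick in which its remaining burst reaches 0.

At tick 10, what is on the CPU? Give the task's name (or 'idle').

t=0: queue=[B,C,D,E] q_used=0 → run B
t=1: queue=[B,C,D,E] q_used=1 → run B
t=2: queue=[B,C,D,E] q_used=2 → run B
t=3: queue=[B,C,D,E,F] q_used=3 → run B
t=4: queue=[C,D,E,F,B] q_used=0 → run C
t=5: queue=[C,D,E,F,B,G] q_used=1 → run C
t=6: queue=[C,D,E,F,B,G] q_used=2 → run C
t=7: queue=[C,D,E,F,B,G] q_used=3 → run C
t=8: queue=[D,E,F,B,G,C] q_used=0 → run D
t=9: queue=[D,E,F,B,G,C] q_used=1 → run D
t=10: queue=[D,E,F,B,G,C] q_used=2 → run D
t=11: queue=[D,E,F,B,G,C] q_used=3 → run D
t=12: queue=[E,F,B,G,C,D] q_used=0 → run E
t=13: queue=[E,F,B,G,C,D] q_used=1 → run E
t=14: queue=[E,F,B,G,C,D] q_used=2 → run E
t=15: queue=[E,F,B,G,C,D] q_used=3 → run E
t=16: queue=[F,B,G,C,D,E] q_used=0 → run F
t=17: queue=[F,B,G,C,D,E] q_used=1 → run F
t=18: queue=[B,G,C,D,E] q_used=0 → run B
t=19: queue=[G,C,D,E] q_used=0 → run G
t=20: queue=[G,C,D,E] q_used=1 → run G
t=21: queue=[G,C,D,E] q_used=2 → run G
t=22: queue=[C,D,E] q_used=0 → run C
t=23: queue=[C,D,E] q_used=1 → run C
t=24: queue=[C,D,E] q_used=2 → run C
t=25: queue=[D,E] q_used=0 → run D
t=26: queue=[D,E] q_used=1 → run D
t=27: queue=[E] q_used=0 → run E
t=28: (idle)
t=29: (idle)
t=30: (idle)
t=31: (idle)
t=32: (idle)

running at tick 10 = D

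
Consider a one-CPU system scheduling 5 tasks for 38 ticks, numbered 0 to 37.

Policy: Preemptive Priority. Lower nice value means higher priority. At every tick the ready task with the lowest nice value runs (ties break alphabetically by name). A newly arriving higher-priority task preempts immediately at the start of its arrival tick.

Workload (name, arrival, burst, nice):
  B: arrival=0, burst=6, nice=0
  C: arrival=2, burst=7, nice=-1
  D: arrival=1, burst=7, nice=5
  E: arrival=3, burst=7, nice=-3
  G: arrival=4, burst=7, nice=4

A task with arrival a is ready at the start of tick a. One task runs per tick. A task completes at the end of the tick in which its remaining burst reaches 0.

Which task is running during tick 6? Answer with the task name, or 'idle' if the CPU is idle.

running at tick 6 = E

t=0: ready={B} → run B
t=1: ready={B,D} → run B
t=2: ready={B,C,D} → run C
t=3: ready={B,C,D,E} → run E
t=4: ready={B,C,D,E,G} → run E
t=5: ready={B,C,D,E,G} → run E
t=6: ready={B,C,D,E,G} → run E
t=7: ready={B,C,D,E,G} → run E
t=8: ready={B,C,D,E,G} → run E
t=9: ready={B,C,D,E,G} → run E
t=10: ready={B,C,D,G} → run C
t=11: ready={B,C,D,G} → run C
t=12: ready={B,C,D,G} → run C
t=13: ready={B,C,D,G} → run C
t=14: ready={B,C,D,G} → run C
t=15: ready={B,C,D,G} → run C
t=16: ready={B,D,G} → run B
t=17: ready={B,D,G} → run B
t=18: ready={B,D,G} → run B
t=19: ready={B,D,G} → run B
t=20: ready={D,G} → run G
t=21: ready={D,G} → run G
t=22: ready={D,G} → run G
t=23: ready={D,G} → run G
t=24: ready={D,G} → run G
t=25: ready={D,G} → run G
t=26: ready={D,G} → run G
t=27: ready={D} → run D
t=28: ready={D} → run D
t=29: ready={D} → run D
t=30: ready={D} → run D
t=31: ready={D} → run D
t=32: ready={D} → run D
t=33: ready={D} → run D
t=34: (idle)
t=35: (idle)
t=36: (idle)
t=37: (idle)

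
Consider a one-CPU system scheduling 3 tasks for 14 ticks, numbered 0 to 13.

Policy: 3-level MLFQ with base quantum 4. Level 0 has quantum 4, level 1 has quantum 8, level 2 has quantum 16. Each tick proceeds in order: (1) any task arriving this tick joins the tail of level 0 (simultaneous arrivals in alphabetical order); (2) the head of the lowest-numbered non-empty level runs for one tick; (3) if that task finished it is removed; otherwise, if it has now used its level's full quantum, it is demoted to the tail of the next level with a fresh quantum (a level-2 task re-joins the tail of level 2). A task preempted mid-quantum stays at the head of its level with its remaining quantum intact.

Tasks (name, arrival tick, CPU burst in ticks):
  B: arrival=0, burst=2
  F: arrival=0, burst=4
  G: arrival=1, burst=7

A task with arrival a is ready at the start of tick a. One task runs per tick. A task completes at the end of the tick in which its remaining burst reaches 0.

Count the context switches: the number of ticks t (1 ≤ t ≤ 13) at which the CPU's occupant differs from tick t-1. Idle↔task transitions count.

context switches = 3

t=0: L0/L1/L2 = BF/-/- → run B
t=1: L0/L1/L2 = BFG/-/- → run B
t=2: L0/L1/L2 = FG/-/- → run F
t=3: L0/L1/L2 = FG/-/- → run F
t=4: L0/L1/L2 = FG/-/- → run F
t=5: L0/L1/L2 = FG/-/- → run F
t=6: L0/L1/L2 = G/-/- → run G
t=7: L0/L1/L2 = G/-/- → run G
t=8: L0/L1/L2 = G/-/- → run G
t=9: L0/L1/L2 = G/-/- → run G
t=10: L0/L1/L2 = -/G/- → run G
t=11: L0/L1/L2 = -/G/- → run G
t=12: L0/L1/L2 = -/G/- → run G
t=13: (idle)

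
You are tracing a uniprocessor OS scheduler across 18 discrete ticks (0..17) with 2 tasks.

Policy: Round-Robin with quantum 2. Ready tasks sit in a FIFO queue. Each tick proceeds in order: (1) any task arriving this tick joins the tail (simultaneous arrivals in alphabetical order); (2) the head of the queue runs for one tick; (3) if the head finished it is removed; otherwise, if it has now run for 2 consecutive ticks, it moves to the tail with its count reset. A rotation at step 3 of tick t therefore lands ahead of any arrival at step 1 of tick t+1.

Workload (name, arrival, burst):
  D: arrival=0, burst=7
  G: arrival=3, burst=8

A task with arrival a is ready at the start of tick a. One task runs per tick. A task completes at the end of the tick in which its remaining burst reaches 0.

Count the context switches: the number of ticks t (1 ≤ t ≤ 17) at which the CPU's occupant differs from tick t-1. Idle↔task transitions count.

t=0: queue=[D] q_used=0 → run D
t=1: queue=[D] q_used=1 → run D
t=2: queue=[D] q_used=0 → run D
t=3: queue=[D,G] q_used=1 → run D
t=4: queue=[G,D] q_used=0 → run G
t=5: queue=[G,D] q_used=1 → run G
t=6: queue=[D,G] q_used=0 → run D
t=7: queue=[D,G] q_used=1 → run D
t=8: queue=[G,D] q_used=0 → run G
t=9: queue=[G,D] q_used=1 → run G
t=10: queue=[D,G] q_used=0 → run D
t=11: queue=[G] q_used=0 → run G
t=12: queue=[G] q_used=1 → run G
t=13: queue=[G] q_used=0 → run G
t=14: queue=[G] q_used=1 → run G
t=15: (idle)
t=16: (idle)
t=17: (idle)

context switches = 6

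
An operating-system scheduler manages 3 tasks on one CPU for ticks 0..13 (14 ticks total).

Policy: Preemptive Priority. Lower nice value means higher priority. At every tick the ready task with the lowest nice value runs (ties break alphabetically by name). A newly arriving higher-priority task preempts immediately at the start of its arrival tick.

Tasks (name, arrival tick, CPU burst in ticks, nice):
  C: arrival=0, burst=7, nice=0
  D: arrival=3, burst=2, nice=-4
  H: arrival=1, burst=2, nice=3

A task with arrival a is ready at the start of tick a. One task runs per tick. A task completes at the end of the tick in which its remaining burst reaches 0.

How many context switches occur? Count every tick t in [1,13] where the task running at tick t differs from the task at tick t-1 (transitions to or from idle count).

t=0: ready={C} → run C
t=1: ready={C,H} → run C
t=2: ready={C,H} → run C
t=3: ready={C,D,H} → run D
t=4: ready={C,D,H} → run D
t=5: ready={C,H} → run C
t=6: ready={C,H} → run C
t=7: ready={C,H} → run C
t=8: ready={C,H} → run C
t=9: ready={H} → run H
t=10: ready={H} → run H
t=11: (idle)
t=12: (idle)
t=13: (idle)

context switches = 4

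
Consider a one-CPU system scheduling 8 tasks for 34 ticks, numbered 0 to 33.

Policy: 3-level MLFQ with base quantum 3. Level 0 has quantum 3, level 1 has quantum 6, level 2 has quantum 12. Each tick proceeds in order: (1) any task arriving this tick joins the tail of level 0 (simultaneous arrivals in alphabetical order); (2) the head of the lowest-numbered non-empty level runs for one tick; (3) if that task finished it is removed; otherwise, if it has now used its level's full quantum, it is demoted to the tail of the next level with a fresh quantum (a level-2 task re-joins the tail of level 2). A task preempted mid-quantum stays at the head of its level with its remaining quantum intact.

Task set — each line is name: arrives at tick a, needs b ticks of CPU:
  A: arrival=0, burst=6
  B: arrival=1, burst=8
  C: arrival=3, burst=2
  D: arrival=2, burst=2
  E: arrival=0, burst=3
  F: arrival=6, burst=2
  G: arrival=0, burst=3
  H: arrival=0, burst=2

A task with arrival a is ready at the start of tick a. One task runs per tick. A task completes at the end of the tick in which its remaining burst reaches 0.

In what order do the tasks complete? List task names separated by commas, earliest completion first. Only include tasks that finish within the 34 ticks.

t=0: L0/L1/L2 = AEGH/-/- → run A
t=1: L0/L1/L2 = AEGHB/-/- → run A
t=2: L0/L1/L2 = AEGHBD/-/- → run A
t=3: L0/L1/L2 = EGHBDC/A/- → run E
t=4: L0/L1/L2 = EGHBDC/A/- → run E
t=5: L0/L1/L2 = EGHBDC/A/- → run E
t=6: L0/L1/L2 = GHBDCF/A/- → run G
t=7: L0/L1/L2 = GHBDCF/A/- → run G
t=8: L0/L1/L2 = GHBDCF/A/- → run G
t=9: L0/L1/L2 = HBDCF/A/- → run H
t=10: L0/L1/L2 = HBDCF/A/- → run H
t=11: L0/L1/L2 = BDCF/A/- → run B
t=12: L0/L1/L2 = BDCF/A/- → run B
t=13: L0/L1/L2 = BDCF/A/- → run B
t=14: L0/L1/L2 = DCF/AB/- → run D
t=15: L0/L1/L2 = DCF/AB/- → run D
t=16: L0/L1/L2 = CF/AB/- → run C
t=17: L0/L1/L2 = CF/AB/- → run C
t=18: L0/L1/L2 = F/AB/- → run F
t=19: L0/L1/L2 = F/AB/- → run F
t=20: L0/L1/L2 = -/AB/- → run A
t=21: L0/L1/L2 = -/AB/- → run A
t=22: L0/L1/L2 = -/AB/- → run A
t=23: L0/L1/L2 = -/B/- → run B
t=24: L0/L1/L2 = -/B/- → run B
t=25: L0/L1/L2 = -/B/- → run B
t=26: L0/L1/L2 = -/B/- → run B
t=27: L0/L1/L2 = -/B/- → run B
t=28: (idle)
t=29: (idle)
t=30: (idle)
t=31: (idle)
t=32: (idle)
t=33: (idle)

completion order = E, G, H, D, C, F, A, B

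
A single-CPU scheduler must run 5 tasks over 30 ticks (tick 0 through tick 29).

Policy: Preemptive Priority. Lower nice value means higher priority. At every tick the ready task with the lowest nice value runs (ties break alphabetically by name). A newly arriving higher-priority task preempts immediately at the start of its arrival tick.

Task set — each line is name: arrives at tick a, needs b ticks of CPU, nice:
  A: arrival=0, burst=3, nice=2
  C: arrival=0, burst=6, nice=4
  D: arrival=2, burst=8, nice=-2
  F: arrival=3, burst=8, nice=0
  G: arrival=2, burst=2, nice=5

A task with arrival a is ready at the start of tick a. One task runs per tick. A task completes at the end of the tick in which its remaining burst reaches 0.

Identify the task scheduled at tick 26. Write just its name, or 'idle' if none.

running at tick 26 = G

t=0: ready={A,C} → run A
t=1: ready={A,C} → run A
t=2: ready={A,C,D,G} → run D
t=3: ready={A,C,D,F,G} → run D
t=4: ready={A,C,D,F,G} → run D
t=5: ready={A,C,D,F,G} → run D
t=6: ready={A,C,D,F,G} → run D
t=7: ready={A,C,D,F,G} → run D
t=8: ready={A,C,D,F,G} → run D
t=9: ready={A,C,D,F,G} → run D
t=10: ready={A,C,F,G} → run F
t=11: ready={A,C,F,G} → run F
t=12: ready={A,C,F,G} → run F
t=13: ready={A,C,F,G} → run F
t=14: ready={A,C,F,G} → run F
t=15: ready={A,C,F,G} → run F
t=16: ready={A,C,F,G} → run F
t=17: ready={A,C,F,G} → run F
t=18: ready={A,C,G} → run A
t=19: ready={C,G} → run C
t=20: ready={C,G} → run C
t=21: ready={C,G} → run C
t=22: ready={C,G} → run C
t=23: ready={C,G} → run C
t=24: ready={C,G} → run C
t=25: ready={G} → run G
t=26: ready={G} → run G
t=27: (idle)
t=28: (idle)
t=29: (idle)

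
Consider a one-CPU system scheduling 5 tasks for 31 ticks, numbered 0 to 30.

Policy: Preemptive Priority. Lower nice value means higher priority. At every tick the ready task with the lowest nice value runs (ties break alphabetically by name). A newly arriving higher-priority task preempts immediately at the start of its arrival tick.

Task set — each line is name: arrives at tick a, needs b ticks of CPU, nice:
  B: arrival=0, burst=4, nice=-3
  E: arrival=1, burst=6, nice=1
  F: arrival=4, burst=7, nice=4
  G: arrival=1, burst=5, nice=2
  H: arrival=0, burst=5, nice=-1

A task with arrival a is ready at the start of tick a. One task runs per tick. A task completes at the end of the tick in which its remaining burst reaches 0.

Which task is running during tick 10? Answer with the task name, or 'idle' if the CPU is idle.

running at tick 10 = E

t=0: ready={B,H} → run B
t=1: ready={B,E,G,H} → run B
t=2: ready={B,E,G,H} → run B
t=3: ready={B,E,G,H} → run B
t=4: ready={E,F,G,H} → run H
t=5: ready={E,F,G,H} → run H
t=6: ready={E,F,G,H} → run H
t=7: ready={E,F,G,H} → run H
t=8: ready={E,F,G,H} → run H
t=9: ready={E,F,G} → run E
t=10: ready={E,F,G} → run E
t=11: ready={E,F,G} → run E
t=12: ready={E,F,G} → run E
t=13: ready={E,F,G} → run E
t=14: ready={E,F,G} → run E
t=15: ready={F,G} → run G
t=16: ready={F,G} → run G
t=17: ready={F,G} → run G
t=18: ready={F,G} → run G
t=19: ready={F,G} → run G
t=20: ready={F} → run F
t=21: ready={F} → run F
t=22: ready={F} → run F
t=23: ready={F} → run F
t=24: ready={F} → run F
t=25: ready={F} → run F
t=26: ready={F} → run F
t=27: (idle)
t=28: (idle)
t=29: (idle)
t=30: (idle)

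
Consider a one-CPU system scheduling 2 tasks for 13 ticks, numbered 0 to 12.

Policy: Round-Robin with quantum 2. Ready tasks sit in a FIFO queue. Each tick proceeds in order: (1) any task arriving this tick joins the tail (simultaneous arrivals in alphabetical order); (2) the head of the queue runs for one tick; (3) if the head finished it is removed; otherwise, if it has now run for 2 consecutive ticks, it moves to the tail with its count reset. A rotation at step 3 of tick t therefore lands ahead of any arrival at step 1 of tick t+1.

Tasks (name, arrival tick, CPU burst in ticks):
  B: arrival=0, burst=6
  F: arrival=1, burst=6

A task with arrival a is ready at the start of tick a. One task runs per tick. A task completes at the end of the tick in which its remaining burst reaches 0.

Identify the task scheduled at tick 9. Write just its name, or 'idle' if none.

running at tick 9 = B

t=0: queue=[B] q_used=0 → run B
t=1: queue=[B,F] q_used=1 → run B
t=2: queue=[F,B] q_used=0 → run F
t=3: queue=[F,B] q_used=1 → run F
t=4: queue=[B,F] q_used=0 → run B
t=5: queue=[B,F] q_used=1 → run B
t=6: queue=[F,B] q_used=0 → run F
t=7: queue=[F,B] q_used=1 → run F
t=8: queue=[B,F] q_used=0 → run B
t=9: queue=[B,F] q_used=1 → run B
t=10: queue=[F] q_used=0 → run F
t=11: queue=[F] q_used=1 → run F
t=12: (idle)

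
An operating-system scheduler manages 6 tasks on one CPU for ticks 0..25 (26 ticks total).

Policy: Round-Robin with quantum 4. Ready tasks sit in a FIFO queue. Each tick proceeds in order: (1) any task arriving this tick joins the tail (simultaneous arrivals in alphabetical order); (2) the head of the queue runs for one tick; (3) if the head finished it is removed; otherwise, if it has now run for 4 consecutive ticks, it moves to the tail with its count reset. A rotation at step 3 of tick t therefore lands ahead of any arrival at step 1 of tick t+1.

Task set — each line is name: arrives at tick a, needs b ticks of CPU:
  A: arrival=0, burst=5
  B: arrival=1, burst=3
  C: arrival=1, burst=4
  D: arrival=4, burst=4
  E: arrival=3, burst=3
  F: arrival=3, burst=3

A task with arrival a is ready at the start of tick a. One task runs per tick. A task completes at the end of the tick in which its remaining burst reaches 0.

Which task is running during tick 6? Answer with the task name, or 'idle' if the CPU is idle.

t=0: queue=[A] q_used=0 → run A
t=1: queue=[A,B,C] q_used=1 → run A
t=2: queue=[A,B,C] q_used=2 → run A
t=3: queue=[A,B,C,E,F] q_used=3 → run A
t=4: queue=[B,C,E,F,A,D] q_used=0 → run B
t=5: queue=[B,C,E,F,A,D] q_used=1 → run B
t=6: queue=[B,C,E,F,A,D] q_used=2 → run B
t=7: queue=[C,E,F,A,D] q_used=0 → run C
t=8: queue=[C,E,F,A,D] q_used=1 → run C
t=9: queue=[C,E,F,A,D] q_used=2 → run C
t=10: queue=[C,E,F,A,D] q_used=3 → run C
t=11: queue=[E,F,A,D] q_used=0 → run E
t=12: queue=[E,F,A,D] q_used=1 → run E
t=13: queue=[E,F,A,D] q_used=2 → run E
t=14: queue=[F,A,D] q_used=0 → run F
t=15: queue=[F,A,D] q_used=1 → run F
t=16: queue=[F,A,D] q_used=2 → run F
t=17: queue=[A,D] q_used=0 → run A
t=18: queue=[D] q_used=0 → run D
t=19: queue=[D] q_used=1 → run D
t=20: queue=[D] q_used=2 → run D
t=21: queue=[D] q_used=3 → run D
t=22: (idle)
t=23: (idle)
t=24: (idle)
t=25: (idle)

running at tick 6 = B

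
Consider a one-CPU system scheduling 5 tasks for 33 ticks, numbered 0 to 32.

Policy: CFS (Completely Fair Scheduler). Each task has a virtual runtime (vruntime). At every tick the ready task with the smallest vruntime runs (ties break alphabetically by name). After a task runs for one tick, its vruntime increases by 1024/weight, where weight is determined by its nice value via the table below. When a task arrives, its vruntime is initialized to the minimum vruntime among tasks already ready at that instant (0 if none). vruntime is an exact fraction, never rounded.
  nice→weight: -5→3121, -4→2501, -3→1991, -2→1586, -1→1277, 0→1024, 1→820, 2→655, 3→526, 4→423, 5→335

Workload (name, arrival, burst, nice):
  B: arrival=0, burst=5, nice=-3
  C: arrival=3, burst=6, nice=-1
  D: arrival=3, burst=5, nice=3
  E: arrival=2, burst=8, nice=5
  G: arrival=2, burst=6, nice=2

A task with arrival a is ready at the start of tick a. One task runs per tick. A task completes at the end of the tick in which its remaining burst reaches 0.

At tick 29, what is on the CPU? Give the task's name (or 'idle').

running at tick 29 = E

t=0: vr[B=0] → run B
t=1: vr[B=1024/1991] → run B
t=2: vr[B=2048/1991 E=2048/1991 G=2048/1991] → run B
t=3: vr[B=3072/1991 C=2048/1991 D=2048/1991 E=2048/1991 G=2048/1991] → run C
t=4: vr[B=3072/1991 C=4654080/2542507 D=2048/1991 E=2048/1991 G=2048/1991] → run D
t=5: vr[B=3072/1991 C=4654080/2542507 D=1558016/523633 E=2048/1991 G=2048/1991] → run E
t=6: vr[B=3072/1991 C=4654080/2542507 D=1558016/523633 E=2724864/666985 G=2048/1991] → run G
t=7: vr[B=3072/1991 C=4654080/2542507 D=1558016/523633 E=2724864/666985 G=3380224/1304105] → run B
t=8: vr[B=4096/1991 C=4654080/2542507 D=1558016/523633 E=2724864/666985 G=3380224/1304105] → run C
t=9: vr[B=4096/1991 C=6692864/2542507 D=1558016/523633 E=2724864/666985 G=3380224/1304105] → run B
t=10: vr[C=6692864/2542507 D=1558016/523633 E=2724864/666985 G=3380224/1304105] → run G
t=11: vr[C=6692864/2542507 D=1558016/523633 E=2724864/666985 G=5419008/1304105] → run C
t=12: vr[C=8731648/2542507 D=1558016/523633 E=2724864/666985 G=5419008/1304105] → run D
t=13: vr[C=8731648/2542507 D=2577408/523633 E=2724864/666985 G=5419008/1304105] → run C
t=14: vr[C=10770432/2542507 D=2577408/523633 E=2724864/666985 G=5419008/1304105] → run E
t=15: vr[C=10770432/2542507 D=2577408/523633 E=4763648/666985 G=5419008/1304105] → run G
t=16: vr[C=10770432/2542507 D=2577408/523633 E=4763648/666985 G=7457792/1304105] → run C
t=17: vr[C=12809216/2542507 D=2577408/523633 E=4763648/666985 G=7457792/1304105] → run D
t=18: vr[C=12809216/2542507 D=3596800/523633 E=4763648/666985 G=7457792/1304105] → run C
t=19: vr[D=3596800/523633 E=4763648/666985 G=7457792/1304105] → run G
t=20: vr[D=3596800/523633 E=4763648/666985 G=9496576/1304105] → run D
t=21: vr[D=4616192/523633 E=4763648/666985 G=9496576/1304105] → run E
t=22: vr[D=4616192/523633 E=6802432/666985 G=9496576/1304105] → run G
t=23: vr[D=4616192/523633 E=6802432/666985 G=2307072/260821] → run D
t=24: vr[E=6802432/666985 G=2307072/260821] → run G
t=25: vr[E=6802432/666985] → run E
t=26: vr[E=8841216/666985] → run E
t=27: vr[E=2176000/133397] → run E
t=28: vr[E=12918784/666985] → run E
t=29: vr[E=14957568/666985] → run E
t=30: (idle)
t=31: (idle)
t=32: (idle)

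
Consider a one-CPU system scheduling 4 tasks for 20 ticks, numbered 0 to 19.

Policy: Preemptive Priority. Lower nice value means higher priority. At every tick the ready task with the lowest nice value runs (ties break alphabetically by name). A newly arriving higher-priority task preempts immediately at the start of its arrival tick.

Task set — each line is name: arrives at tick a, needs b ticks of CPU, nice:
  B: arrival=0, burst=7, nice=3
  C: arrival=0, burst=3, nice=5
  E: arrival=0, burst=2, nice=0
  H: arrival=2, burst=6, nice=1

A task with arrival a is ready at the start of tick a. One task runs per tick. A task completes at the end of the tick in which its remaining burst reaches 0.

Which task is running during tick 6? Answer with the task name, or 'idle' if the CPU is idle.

running at tick 6 = H

t=0: ready={B,C,E} → run E
t=1: ready={B,C,E} → run E
t=2: ready={B,C,H} → run H
t=3: ready={B,C,H} → run H
t=4: ready={B,C,H} → run H
t=5: ready={B,C,H} → run H
t=6: ready={B,C,H} → run H
t=7: ready={B,C,H} → run H
t=8: ready={B,C} → run B
t=9: ready={B,C} → run B
t=10: ready={B,C} → run B
t=11: ready={B,C} → run B
t=12: ready={B,C} → run B
t=13: ready={B,C} → run B
t=14: ready={B,C} → run B
t=15: ready={C} → run C
t=16: ready={C} → run C
t=17: ready={C} → run C
t=18: (idle)
t=19: (idle)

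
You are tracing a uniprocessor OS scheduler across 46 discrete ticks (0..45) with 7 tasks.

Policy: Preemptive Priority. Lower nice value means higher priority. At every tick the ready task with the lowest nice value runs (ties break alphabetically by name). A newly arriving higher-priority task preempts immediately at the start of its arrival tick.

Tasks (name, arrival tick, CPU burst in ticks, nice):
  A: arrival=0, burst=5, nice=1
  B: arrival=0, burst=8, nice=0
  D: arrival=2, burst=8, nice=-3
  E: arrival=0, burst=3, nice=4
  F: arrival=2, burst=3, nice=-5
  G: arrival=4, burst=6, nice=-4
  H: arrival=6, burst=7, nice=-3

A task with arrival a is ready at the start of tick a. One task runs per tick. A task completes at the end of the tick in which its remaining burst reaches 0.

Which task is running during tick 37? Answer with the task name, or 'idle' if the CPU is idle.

running at tick 37 = E

t=0: ready={A,B,E} → run B
t=1: ready={A,B,E} → run B
t=2: ready={A,B,D,E,F} → run F
t=3: ready={A,B,D,E,F} → run F
t=4: ready={A,B,D,E,F,G} → run F
t=5: ready={A,B,D,E,G} → run G
t=6: ready={A,B,D,E,G,H} → run G
t=7: ready={A,B,D,E,G,H} → run G
t=8: ready={A,B,D,E,G,H} → run G
t=9: ready={A,B,D,E,G,H} → run G
t=10: ready={A,B,D,E,G,H} → run G
t=11: ready={A,B,D,E,H} → run D
t=12: ready={A,B,D,E,H} → run D
t=13: ready={A,B,D,E,H} → run D
t=14: ready={A,B,D,E,H} → run D
t=15: ready={A,B,D,E,H} → run D
t=16: ready={A,B,D,E,H} → run D
t=17: ready={A,B,D,E,H} → run D
t=18: ready={A,B,D,E,H} → run D
t=19: ready={A,B,E,H} → run H
t=20: ready={A,B,E,H} → run H
t=21: ready={A,B,E,H} → run H
t=22: ready={A,B,E,H} → run H
t=23: ready={A,B,E,H} → run H
t=24: ready={A,B,E,H} → run H
t=25: ready={A,B,E,H} → run H
t=26: ready={A,B,E} → run B
t=27: ready={A,B,E} → run B
t=28: ready={A,B,E} → run B
t=29: ready={A,B,E} → run B
t=30: ready={A,B,E} → run B
t=31: ready={A,B,E} → run B
t=32: ready={A,E} → run A
t=33: ready={A,E} → run A
t=34: ready={A,E} → run A
t=35: ready={A,E} → run A
t=36: ready={A,E} → run A
t=37: ready={E} → run E
t=38: ready={E} → run E
t=39: ready={E} → run E
t=40: (idle)
t=41: (idle)
t=42: (idle)
t=43: (idle)
t=44: (idle)
t=45: (idle)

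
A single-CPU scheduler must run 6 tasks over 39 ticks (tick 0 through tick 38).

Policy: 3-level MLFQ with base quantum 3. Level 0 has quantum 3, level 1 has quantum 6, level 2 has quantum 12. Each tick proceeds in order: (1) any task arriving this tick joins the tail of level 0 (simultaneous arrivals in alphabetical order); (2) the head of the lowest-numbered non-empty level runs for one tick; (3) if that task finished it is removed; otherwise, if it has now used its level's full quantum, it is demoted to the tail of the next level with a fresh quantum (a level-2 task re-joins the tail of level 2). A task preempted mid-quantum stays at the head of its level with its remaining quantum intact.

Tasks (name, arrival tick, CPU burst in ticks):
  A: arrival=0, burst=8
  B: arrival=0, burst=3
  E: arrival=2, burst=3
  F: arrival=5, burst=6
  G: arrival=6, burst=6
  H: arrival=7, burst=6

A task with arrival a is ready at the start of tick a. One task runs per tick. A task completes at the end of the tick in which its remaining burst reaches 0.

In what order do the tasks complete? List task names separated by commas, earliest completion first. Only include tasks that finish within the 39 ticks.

completion order = B, E, A, F, G, H

t=0: L0/L1/L2 = AB/-/- → run A
t=1: L0/L1/L2 = AB/-/- → run A
t=2: L0/L1/L2 = ABE/-/- → run A
t=3: L0/L1/L2 = BE/A/- → run B
t=4: L0/L1/L2 = BE/A/- → run B
t=5: L0/L1/L2 = BEF/A/- → run B
t=6: L0/L1/L2 = EFG/A/- → run E
t=7: L0/L1/L2 = EFGH/A/- → run E
t=8: L0/L1/L2 = EFGH/A/- → run E
t=9: L0/L1/L2 = FGH/A/- → run F
t=10: L0/L1/L2 = FGH/A/- → run F
t=11: L0/L1/L2 = FGH/A/- → run F
t=12: L0/L1/L2 = GH/AF/- → run G
t=13: L0/L1/L2 = GH/AF/- → run G
t=14: L0/L1/L2 = GH/AF/- → run G
t=15: L0/L1/L2 = H/AFG/- → run H
t=16: L0/L1/L2 = H/AFG/- → run H
t=17: L0/L1/L2 = H/AFG/- → run H
t=18: L0/L1/L2 = -/AFGH/- → run A
t=19: L0/L1/L2 = -/AFGH/- → run A
t=20: L0/L1/L2 = -/AFGH/- → run A
t=21: L0/L1/L2 = -/AFGH/- → run A
t=22: L0/L1/L2 = -/AFGH/- → run A
t=23: L0/L1/L2 = -/FGH/- → run F
t=24: L0/L1/L2 = -/FGH/- → run F
t=25: L0/L1/L2 = -/FGH/- → run F
t=26: L0/L1/L2 = -/GH/- → run G
t=27: L0/L1/L2 = -/GH/- → run G
t=28: L0/L1/L2 = -/GH/- → run G
t=29: L0/L1/L2 = -/H/- → run H
t=30: L0/L1/L2 = -/H/- → run H
t=31: L0/L1/L2 = -/H/- → run H
t=32: (idle)
t=33: (idle)
t=34: (idle)
t=35: (idle)
t=36: (idle)
t=37: (idle)
t=38: (idle)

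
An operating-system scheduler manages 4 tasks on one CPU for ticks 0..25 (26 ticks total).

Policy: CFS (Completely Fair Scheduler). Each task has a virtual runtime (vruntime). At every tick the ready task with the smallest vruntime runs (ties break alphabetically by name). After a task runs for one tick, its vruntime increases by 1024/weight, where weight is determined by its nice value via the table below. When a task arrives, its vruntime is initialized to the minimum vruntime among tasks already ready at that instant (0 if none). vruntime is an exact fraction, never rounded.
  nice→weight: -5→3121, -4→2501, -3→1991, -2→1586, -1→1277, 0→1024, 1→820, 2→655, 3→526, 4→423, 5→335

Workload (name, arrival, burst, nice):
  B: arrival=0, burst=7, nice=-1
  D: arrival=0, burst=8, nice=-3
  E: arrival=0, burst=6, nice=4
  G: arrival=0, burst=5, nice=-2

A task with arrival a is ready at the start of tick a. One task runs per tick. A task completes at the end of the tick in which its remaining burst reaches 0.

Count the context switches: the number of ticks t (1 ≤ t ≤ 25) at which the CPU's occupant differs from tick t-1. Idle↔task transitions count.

t=0: vr[B=0 D=0 E=0 G=0] → run B
t=1: vr[B=1024/1277 D=0 E=0 G=0] → run D
t=2: vr[B=1024/1277 D=1024/1991 E=0 G=0] → run E
t=3: vr[B=1024/1277 D=1024/1991 E=1024/423 G=0] → run G
t=4: vr[B=1024/1277 D=1024/1991 E=1024/423 G=512/793] → run D
t=5: vr[B=1024/1277 D=2048/1991 E=1024/423 G=512/793] → run G
t=6: vr[B=1024/1277 D=2048/1991 E=1024/423 G=1024/793] → run B
t=7: vr[B=2048/1277 D=2048/1991 E=1024/423 G=1024/793] → run D
t=8: vr[B=2048/1277 D=3072/1991 E=1024/423 G=1024/793] → run G
t=9: vr[B=2048/1277 D=3072/1991 E=1024/423 G=1536/793] → run D
t=10: vr[B=2048/1277 D=4096/1991 E=1024/423 G=1536/793] → run B
t=11: vr[B=3072/1277 D=4096/1991 E=1024/423 G=1536/793] → run G
t=12: vr[B=3072/1277 D=4096/1991 E=1024/423 G=2048/793] → run D
t=13: vr[B=3072/1277 D=5120/1991 E=1024/423 G=2048/793] → run B
t=14: vr[B=4096/1277 D=5120/1991 E=1024/423 G=2048/793] → run E
t=15: vr[B=4096/1277 D=5120/1991 E=2048/423 G=2048/793] → run D
t=16: vr[B=4096/1277 D=6144/1991 E=2048/423 G=2048/793] → run G
t=17: vr[B=4096/1277 D=6144/1991 E=2048/423] → run D
t=18: vr[B=4096/1277 D=7168/1991 E=2048/423] → run B
t=19: vr[B=5120/1277 D=7168/1991 E=2048/423] → run D
t=20: vr[B=5120/1277 E=2048/423] → run B
t=21: vr[B=6144/1277 E=2048/423] → run B
t=22: vr[E=2048/423] → run E
t=23: vr[E=1024/141] → run E
t=24: vr[E=4096/423] → run E
t=25: vr[E=5120/423] → run E

context switches = 21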